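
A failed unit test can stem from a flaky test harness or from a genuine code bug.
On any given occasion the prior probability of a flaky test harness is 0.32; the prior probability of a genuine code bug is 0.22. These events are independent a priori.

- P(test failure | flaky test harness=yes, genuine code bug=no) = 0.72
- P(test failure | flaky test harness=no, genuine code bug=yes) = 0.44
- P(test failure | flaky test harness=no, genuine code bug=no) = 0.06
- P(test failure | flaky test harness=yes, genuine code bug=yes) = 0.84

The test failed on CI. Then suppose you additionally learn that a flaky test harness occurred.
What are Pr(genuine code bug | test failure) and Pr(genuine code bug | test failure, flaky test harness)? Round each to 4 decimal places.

P(test failure) = 0.06*0.68*0.78 + 0.44*0.68*0.22 + 0.72*0.32*0.78 + 0.84*0.32*0.22 = 0.031824 + 0.065824 + 0.179712 + 0.059136 = 0.336496
The genuine code bug-present share is 0.065824 + 0.059136 = 0.124960.
Hence the posterior is 0.124960/0.336496 ≈ 0.3714.

With the extra evidence:
P(test failure | flaky test harness) = 0.72·0.78 + 0.84·0.22 = 0.561600 + 0.184800 = 0.746400
Restricting to configurations with genuine code bug present: 0.84·0.22 = 0.184800.
P(genuine code bug | test failure, flaky test harness) = 0.184800 / 0.746400 ≈ 0.2476

Pr(genuine code bug | test failure) ≈ 0.3714; Pr(genuine code bug | test failure, flaky test harness) ≈ 0.2476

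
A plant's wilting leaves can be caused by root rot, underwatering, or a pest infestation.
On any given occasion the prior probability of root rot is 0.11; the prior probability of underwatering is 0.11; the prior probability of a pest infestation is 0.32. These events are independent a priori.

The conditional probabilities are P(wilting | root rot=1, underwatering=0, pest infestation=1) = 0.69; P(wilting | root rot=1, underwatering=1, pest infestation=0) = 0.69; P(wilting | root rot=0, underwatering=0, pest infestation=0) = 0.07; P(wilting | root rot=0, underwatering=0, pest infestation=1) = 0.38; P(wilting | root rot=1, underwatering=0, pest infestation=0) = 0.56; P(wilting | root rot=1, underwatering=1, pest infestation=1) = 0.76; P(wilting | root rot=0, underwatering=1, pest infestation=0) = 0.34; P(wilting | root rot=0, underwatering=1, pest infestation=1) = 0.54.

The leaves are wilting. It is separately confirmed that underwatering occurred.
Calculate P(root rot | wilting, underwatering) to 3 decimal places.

P(root rot | wilting, underwatering) ≈ 0.179

P(wilting | underwatering) = 0.34*0.89*0.68 + 0.54*0.89*0.32 + 0.69*0.11*0.68 + 0.76*0.11*0.32 = 0.205768 + 0.153792 + 0.051612 + 0.026752 = 0.437924
The root rot-present share is 0.051612 + 0.026752 = 0.078364.
So P(root rot | wilting, underwatering) = 0.078364/0.437924 ≈ 0.179.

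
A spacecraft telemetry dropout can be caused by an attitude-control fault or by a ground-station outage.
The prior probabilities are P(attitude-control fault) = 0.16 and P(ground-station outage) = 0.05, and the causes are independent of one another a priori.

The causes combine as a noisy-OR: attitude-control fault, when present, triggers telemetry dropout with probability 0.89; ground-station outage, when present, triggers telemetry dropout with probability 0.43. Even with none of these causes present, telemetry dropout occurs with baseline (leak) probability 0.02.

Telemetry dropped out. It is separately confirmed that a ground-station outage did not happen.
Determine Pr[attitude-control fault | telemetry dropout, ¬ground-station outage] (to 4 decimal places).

Under noisy-OR, P(telemetry dropout | causes) = 1 − (1−0.02)·∏(1−qᵢ) over the active causes.
By total probability over both values of attitude-control fault:
  P(telemetry dropout | ¬ground-station outage) = 0.02·0.84 + 0.8922·0.16
        = 0.016800 + 0.142752 = 0.159552
Keeping only the attitude-control fault-present terms gives 0.142752, so
  P(attitude-control fault | telemetry dropout, ¬ground-station outage) = 0.142752 / 0.159552 ≈ 0.8947

Pr[attitude-control fault | telemetry dropout, ¬ground-station outage] ≈ 0.8947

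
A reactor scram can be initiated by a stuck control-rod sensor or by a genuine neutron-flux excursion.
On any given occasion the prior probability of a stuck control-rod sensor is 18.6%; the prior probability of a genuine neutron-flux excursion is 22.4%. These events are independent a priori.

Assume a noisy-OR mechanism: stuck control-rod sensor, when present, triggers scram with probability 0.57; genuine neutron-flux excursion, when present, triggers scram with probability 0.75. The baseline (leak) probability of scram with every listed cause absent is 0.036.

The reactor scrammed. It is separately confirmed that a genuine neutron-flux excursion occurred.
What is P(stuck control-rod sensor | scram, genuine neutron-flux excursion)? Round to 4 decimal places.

P(stuck control-rod sensor | scram, genuine neutron-flux excursion) ≈ 0.2125

Under noisy-OR, P(scram | causes) = 1 − (1−0.036)·∏(1−qᵢ) over the active causes.
By total probability over both values of stuck control-rod sensor:
  P(scram | genuine neutron-flux excursion) = 0.759×0.814 + 0.89637×0.186
        = 0.617826 + 0.166725 = 0.784551
Keeping only the stuck control-rod sensor-present terms gives 0.166725, so
  P(stuck control-rod sensor | scram, genuine neutron-flux excursion) = 0.166725 / 0.784551 ≈ 0.2125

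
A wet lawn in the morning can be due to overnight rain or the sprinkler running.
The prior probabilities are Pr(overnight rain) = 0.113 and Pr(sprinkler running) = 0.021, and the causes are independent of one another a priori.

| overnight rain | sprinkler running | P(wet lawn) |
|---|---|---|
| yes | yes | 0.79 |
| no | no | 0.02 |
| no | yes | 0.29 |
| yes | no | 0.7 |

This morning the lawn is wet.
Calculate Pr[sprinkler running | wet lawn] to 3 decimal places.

P(wet lawn) = 0.02·0.887·0.979 + 0.29·0.887·0.021 + 0.7·0.113·0.979 + 0.79·0.113·0.021 = 0.017367 + 0.005402 + 0.077439 + 0.001875 = 0.102083
The sprinkler running-present share is 0.005402 + 0.001875 = 0.007277.
Hence the posterior is 0.007277/0.102083 ≈ 0.071.

Pr[sprinkler running | wet lawn] ≈ 0.071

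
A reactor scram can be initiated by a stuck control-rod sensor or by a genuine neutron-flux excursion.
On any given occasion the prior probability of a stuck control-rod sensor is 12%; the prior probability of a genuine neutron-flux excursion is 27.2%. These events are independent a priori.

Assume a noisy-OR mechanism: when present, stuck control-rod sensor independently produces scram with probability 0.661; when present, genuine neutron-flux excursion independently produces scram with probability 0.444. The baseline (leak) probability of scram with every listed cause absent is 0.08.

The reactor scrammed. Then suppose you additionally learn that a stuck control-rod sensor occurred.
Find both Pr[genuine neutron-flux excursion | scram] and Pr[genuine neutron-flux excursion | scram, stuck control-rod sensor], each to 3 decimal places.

Under noisy-OR, P(scram | causes) = 1 − (1−0.08)·∏(1−qᵢ) over the active causes.
P(scram) = 0.08*0.88*0.728 + 0.48848*0.88*0.272 + 0.68812*0.12*0.728 + 0.826595*0.12*0.272 = 0.051251 + 0.116923 + 0.060114 + 0.026980 = 0.255268
Restricting to configurations with genuine neutron-flux excursion present: 0.116923 + 0.026980 = 0.143903.
So P(genuine neutron-flux excursion | scram) = 0.143903/0.255268 ≈ 0.564.

Now condition on the additional information:
Weight on genuine neutron-flux excursion=true, given the evidence: 0.826595×0.272 = 0.224834
Normalizer over all consistent configurations: 0.68812×0.728 + 0.826595×0.272 = 0.725785
Posterior = 0.224834 / 0.725785 ≈ 0.310
This is intercausal reasoning (explaining away): once stuck control-rod sensor accounts for the scram, genuine neutron-flux excursion becomes less likely.

Pr[genuine neutron-flux excursion | scram] ≈ 0.564; Pr[genuine neutron-flux excursion | scram, stuck control-rod sensor] ≈ 0.310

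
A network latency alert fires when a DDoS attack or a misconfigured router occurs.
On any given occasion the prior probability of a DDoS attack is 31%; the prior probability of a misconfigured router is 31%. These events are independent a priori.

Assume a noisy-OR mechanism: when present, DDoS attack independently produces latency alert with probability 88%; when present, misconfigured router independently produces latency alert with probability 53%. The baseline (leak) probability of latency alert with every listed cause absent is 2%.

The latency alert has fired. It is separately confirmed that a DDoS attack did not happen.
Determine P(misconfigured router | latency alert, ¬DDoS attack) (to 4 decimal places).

P(misconfigured router | latency alert, ¬DDoS attack) ≈ 0.9238

Under noisy-OR, P(latency alert | causes) = 1 − (1−0.02)·∏(1−qᵢ) over the active causes.
P(latency alert | ¬DDoS attack) = 0.02*0.69 + 0.5394*0.31 = 0.013800 + 0.167214 = 0.181014
Of this, 0.167214 comes from 0.5394*0.31 (the misconfigured router=true cases).
Hence the posterior is 0.167214/0.181014 ≈ 0.9238.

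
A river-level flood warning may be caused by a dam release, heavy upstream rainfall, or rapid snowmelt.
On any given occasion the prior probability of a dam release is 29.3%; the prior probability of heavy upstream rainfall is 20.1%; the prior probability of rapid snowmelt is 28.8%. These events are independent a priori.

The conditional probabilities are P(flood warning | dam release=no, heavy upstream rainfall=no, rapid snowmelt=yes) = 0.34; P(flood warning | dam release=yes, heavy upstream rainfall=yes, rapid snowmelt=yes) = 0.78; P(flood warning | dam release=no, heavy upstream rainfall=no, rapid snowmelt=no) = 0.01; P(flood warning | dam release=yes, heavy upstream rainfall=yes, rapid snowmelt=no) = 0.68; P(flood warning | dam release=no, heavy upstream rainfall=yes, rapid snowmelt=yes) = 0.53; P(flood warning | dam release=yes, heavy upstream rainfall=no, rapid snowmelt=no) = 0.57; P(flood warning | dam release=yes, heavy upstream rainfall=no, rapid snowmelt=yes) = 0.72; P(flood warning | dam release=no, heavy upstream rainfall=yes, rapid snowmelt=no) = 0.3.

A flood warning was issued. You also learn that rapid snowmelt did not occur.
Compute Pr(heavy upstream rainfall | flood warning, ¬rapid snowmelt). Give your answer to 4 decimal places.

Sum P(flood warning|·) weighted by the priors over the 4 (dam release, heavy upstream rainfall) configurations:
  P(flood warning | ¬rapid snowmelt) = 0.01·0.707·0.799 + 0.3·0.707·0.201 + 0.57·0.293·0.799 + 0.68·0.293·0.201
        = 0.005649 + 0.042632 + 0.133441 + 0.040047 = 0.221769
Keeping only the heavy upstream rainfall-present terms gives 0.082679, so
  P(heavy upstream rainfall | flood warning, ¬rapid snowmelt) = 0.082679 / 0.221769 ≈ 0.3728

Pr(heavy upstream rainfall | flood warning, ¬rapid snowmelt) ≈ 0.3728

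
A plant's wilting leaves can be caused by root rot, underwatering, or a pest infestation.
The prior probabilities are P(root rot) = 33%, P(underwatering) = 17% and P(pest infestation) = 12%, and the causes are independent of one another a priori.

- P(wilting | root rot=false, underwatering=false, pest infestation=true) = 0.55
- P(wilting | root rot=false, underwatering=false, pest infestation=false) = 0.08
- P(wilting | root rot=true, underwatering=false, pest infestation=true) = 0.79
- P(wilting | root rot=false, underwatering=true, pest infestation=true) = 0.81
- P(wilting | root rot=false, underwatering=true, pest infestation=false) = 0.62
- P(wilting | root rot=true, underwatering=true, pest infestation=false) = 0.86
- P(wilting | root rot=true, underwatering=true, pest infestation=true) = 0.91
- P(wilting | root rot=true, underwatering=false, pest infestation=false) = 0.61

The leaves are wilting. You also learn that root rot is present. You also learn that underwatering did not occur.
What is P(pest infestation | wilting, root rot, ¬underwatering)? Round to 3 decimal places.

P(wilting | root rot, ¬underwatering) = 0.61·0.88 + 0.79·0.12 = 0.536800 + 0.094800 = 0.631600
Restricting to configurations with pest infestation present: 0.79·0.12 = 0.094800.
Hence the posterior is 0.094800/0.631600 ≈ 0.150.

P(pest infestation | wilting, root rot, ¬underwatering) ≈ 0.150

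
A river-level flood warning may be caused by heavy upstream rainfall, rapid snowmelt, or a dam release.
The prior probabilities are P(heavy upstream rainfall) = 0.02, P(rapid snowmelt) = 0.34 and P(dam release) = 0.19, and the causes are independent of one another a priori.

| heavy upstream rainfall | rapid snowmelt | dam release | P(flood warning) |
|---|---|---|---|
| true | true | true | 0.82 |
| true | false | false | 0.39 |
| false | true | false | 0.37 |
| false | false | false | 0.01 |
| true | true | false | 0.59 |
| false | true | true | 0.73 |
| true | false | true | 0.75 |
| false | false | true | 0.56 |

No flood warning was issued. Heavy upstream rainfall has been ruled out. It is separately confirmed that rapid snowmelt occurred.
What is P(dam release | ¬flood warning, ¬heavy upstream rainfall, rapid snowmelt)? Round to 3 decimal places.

P(¬flood warning | ¬heavy upstream rainfall, rapid snowmelt) = 0.63×0.81 + 0.27×0.19 = 0.510300 + 0.051300 = 0.561600
Of this, 0.051300 comes from 0.27×0.19 (the dam release=true cases).
So P(dam release | ¬flood warning, ¬heavy upstream rainfall, rapid snowmelt) = 0.051300/0.561600 ≈ 0.091.

P(dam release | ¬flood warning, ¬heavy upstream rainfall, rapid snowmelt) ≈ 0.091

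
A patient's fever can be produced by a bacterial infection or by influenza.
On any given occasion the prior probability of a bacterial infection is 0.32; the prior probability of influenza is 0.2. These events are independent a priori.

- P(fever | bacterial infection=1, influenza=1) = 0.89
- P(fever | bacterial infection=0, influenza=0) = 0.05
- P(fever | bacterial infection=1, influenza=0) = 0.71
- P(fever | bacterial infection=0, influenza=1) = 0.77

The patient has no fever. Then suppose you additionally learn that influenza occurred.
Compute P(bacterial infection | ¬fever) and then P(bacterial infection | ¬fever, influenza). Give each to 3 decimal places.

Numerator (weight on configurations with bacterial infection): 0.074240 + 0.007040 = 0.081280
The normalizing constant is 0.95×0.68×0.8 + 0.23×0.68×0.2 + 0.29×0.32×0.8 + 0.11×0.32×0.2 = 0.629360
Posterior = 0.081280 / 0.629360 ≈ 0.129

With the extra evidence:
Sum P(¬fever|·) weighted by the priors over both values of bacterial infection:
  P(¬fever | influenza) = 0.23·0.68 + 0.11·0.32
        = 0.156400 + 0.035200 = 0.191600
Configurations with bacterial infection contribute 0.035200, so
  P(bacterial infection | ¬fever, influenza) = 0.035200 / 0.191600 ≈ 0.184

P(bacterial infection | ¬fever) ≈ 0.129; P(bacterial infection | ¬fever, influenza) ≈ 0.184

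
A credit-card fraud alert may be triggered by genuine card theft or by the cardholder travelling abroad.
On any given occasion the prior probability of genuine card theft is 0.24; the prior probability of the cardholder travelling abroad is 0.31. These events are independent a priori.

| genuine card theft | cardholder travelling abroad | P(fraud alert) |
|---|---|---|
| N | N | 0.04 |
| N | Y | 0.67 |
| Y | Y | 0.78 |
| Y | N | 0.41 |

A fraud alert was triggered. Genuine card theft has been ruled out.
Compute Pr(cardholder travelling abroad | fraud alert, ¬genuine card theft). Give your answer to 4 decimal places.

Numerator (weight on configurations with cardholder travelling abroad): 0.67×0.31 = 0.207700
Denominator P(fraud alert | ¬genuine card theft): 0.04×0.69 + 0.67×0.31 = 0.235300
P(cardholder travelling abroad | fraud alert, ¬genuine card theft) = 0.207700/0.235300 ≈ 0.8827

Pr(cardholder travelling abroad | fraud alert, ¬genuine card theft) ≈ 0.8827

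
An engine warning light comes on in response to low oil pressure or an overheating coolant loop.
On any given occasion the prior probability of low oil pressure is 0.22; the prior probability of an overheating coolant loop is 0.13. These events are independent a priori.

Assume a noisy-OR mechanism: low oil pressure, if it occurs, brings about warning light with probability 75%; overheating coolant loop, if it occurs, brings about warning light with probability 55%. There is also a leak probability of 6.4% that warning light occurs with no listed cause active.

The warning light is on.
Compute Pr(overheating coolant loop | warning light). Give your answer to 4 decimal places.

Pr(overheating coolant loop | warning light) ≈ 0.3072

Under noisy-OR, P(warning light | causes) = 1 − (1−0.064)·∏(1−qᵢ) over the active causes.
P(warning light) = 0.064×0.78×0.87 + 0.5788×0.78×0.13 + 0.766×0.22×0.87 + 0.8947×0.22×0.13 = 0.043430 + 0.058690 + 0.146612 + 0.025588 = 0.274320
The overheating coolant loop-present share is 0.058690 + 0.025588 = 0.084278.
Hence the posterior is 0.084278/0.274320 ≈ 0.3072.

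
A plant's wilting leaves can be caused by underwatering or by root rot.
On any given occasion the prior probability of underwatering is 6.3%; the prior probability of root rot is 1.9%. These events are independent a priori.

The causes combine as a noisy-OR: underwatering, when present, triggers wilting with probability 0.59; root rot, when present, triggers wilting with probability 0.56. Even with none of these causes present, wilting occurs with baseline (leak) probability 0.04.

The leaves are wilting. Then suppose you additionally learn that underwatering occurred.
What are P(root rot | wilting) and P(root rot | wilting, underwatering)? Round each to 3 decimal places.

Under noisy-OR, P(wilting | causes) = 1 − (1−0.04)·∏(1−qᵢ) over the active causes.
For the numerator, keep only root rot=true terms: 0.010283 + 0.000990 = 0.011273
Normalizer over all consistent configurations: 0.04·0.937·0.981 + 0.5776·0.937·0.019 + 0.6064·0.063·0.981 + 0.826816·0.063·0.019 = 0.085518
Posterior = 0.011273 / 0.085518 ≈ 0.132

With the extra evidence:
Weight on root rot=true, given the evidence: 0.826816×0.019 = 0.015710
Normalizer over all consistent configurations: 0.6064×0.981 + 0.826816×0.019 = 0.610588
Posterior = 0.015710 / 0.610588 ≈ 0.026
This is intercausal reasoning (explaining away): once underwatering accounts for the wilting, root rot becomes less likely.

P(root rot | wilting) ≈ 0.132; P(root rot | wilting, underwatering) ≈ 0.026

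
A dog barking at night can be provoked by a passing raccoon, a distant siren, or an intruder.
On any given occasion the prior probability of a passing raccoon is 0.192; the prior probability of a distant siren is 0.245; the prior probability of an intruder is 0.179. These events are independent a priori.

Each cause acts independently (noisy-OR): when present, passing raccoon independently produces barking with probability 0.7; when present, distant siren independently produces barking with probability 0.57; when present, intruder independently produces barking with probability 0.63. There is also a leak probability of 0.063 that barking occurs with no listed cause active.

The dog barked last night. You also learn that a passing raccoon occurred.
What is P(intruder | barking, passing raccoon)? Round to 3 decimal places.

P(intruder | barking, passing raccoon) ≈ 0.208

Under noisy-OR, P(barking | causes) = 1 − (1−0.063)·∏(1−qᵢ) over the active causes.
P(barking | passing raccoon) = 0.7189·0.755·0.821 + 0.895993·0.755·0.179 + 0.879127·0.245·0.821 + 0.955277·0.245·0.179 = 0.445614 + 0.121089 + 0.176832 + 0.041894 = 0.785429
Of this, 0.162983 comes from 0.121089 + 0.041894 (the intruder=true cases).
P(intruder | barking, passing raccoon) = 0.162983 / 0.785429 ≈ 0.208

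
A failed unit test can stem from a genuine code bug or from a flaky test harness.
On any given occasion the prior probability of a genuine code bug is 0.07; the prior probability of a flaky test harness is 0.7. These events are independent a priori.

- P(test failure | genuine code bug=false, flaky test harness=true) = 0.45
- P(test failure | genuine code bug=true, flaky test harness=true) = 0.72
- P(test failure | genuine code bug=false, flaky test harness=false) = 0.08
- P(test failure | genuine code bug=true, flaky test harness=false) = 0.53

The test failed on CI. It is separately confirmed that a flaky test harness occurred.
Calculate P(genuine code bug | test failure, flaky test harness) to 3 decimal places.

For the numerator, keep only genuine code bug=true terms: 0.72×0.07 = 0.050400
Normalizer over all consistent configurations: 0.45×0.93 + 0.72×0.07 = 0.468900
Posterior = 0.050400 / 0.468900 ≈ 0.107

P(genuine code bug | test failure, flaky test harness) ≈ 0.107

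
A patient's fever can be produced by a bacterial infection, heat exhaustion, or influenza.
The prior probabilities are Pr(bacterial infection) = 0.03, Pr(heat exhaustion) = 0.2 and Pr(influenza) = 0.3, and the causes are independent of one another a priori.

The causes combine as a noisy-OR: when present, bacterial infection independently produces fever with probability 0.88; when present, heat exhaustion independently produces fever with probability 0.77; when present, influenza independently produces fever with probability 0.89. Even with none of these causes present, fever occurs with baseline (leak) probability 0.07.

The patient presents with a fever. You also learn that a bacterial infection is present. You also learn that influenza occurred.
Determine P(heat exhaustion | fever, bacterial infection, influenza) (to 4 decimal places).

Under noisy-OR, P(fever | causes) = 1 − (1−0.07)·∏(1−qᵢ) over the active causes.
Weight on heat exhaustion=true, given the evidence: 0.997177·0.2 = 0.199435
The normalizing constant is 0.987724·0.8 + 0.997177·0.2 = 0.989614
Posterior = 0.199435 / 0.989614 ≈ 0.2015

P(heat exhaustion | fever, bacterial infection, influenza) ≈ 0.2015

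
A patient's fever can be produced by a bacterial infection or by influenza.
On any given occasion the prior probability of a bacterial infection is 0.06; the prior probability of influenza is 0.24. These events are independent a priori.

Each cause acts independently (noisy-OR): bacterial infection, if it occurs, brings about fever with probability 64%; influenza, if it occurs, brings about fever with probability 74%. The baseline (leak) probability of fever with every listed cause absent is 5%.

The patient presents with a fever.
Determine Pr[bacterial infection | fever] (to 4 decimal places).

Under noisy-OR, P(fever | causes) = 1 − (1−0.05)·∏(1−qᵢ) over the active causes.
P(fever) = 0.05*0.94*0.76 + 0.753*0.94*0.24 + 0.658*0.06*0.76 + 0.91108*0.06*0.24 = 0.035720 + 0.169877 + 0.030005 + 0.013120 = 0.248722
Restricting to configurations with bacterial infection present: 0.030005 + 0.013120 = 0.043125.
P(bacterial infection | fever) = 0.043125 / 0.248722 ≈ 0.1734

Pr[bacterial infection | fever] ≈ 0.1734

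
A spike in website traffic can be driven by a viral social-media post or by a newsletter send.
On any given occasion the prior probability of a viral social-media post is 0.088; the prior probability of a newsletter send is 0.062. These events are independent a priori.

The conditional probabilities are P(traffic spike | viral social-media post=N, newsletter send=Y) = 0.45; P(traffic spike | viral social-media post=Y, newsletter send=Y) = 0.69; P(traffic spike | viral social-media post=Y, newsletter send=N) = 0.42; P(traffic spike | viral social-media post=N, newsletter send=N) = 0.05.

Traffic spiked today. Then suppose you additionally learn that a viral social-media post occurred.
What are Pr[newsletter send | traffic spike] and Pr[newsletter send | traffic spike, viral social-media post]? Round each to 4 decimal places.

Pr[newsletter send | traffic spike] ≈ 0.2739; Pr[newsletter send | traffic spike, viral social-media post] ≈ 0.0980

Numerator (weight on configurations with newsletter send): 0.025445 + 0.003765 = 0.029210
Normalizer over all consistent configurations: 0.05·0.912·0.938 + 0.45·0.912·0.062 + 0.42·0.088·0.938 + 0.69·0.088·0.062 = 0.106651
P(newsletter send | traffic spike) = 0.029210/0.106651 ≈ 0.2739

Now also conditioning on viral social-media post=true:
Sum P(traffic spike|·) weighted by the priors over both values of newsletter send:
  P(traffic spike | viral social-media post) = 0.42×0.938 + 0.69×0.062
        = 0.393960 + 0.042780 = 0.436740
The terms with newsletter send present sum to 0.042780, so
  P(newsletter send | traffic spike, viral social-media post) = 0.042780 / 0.436740 ≈ 0.0980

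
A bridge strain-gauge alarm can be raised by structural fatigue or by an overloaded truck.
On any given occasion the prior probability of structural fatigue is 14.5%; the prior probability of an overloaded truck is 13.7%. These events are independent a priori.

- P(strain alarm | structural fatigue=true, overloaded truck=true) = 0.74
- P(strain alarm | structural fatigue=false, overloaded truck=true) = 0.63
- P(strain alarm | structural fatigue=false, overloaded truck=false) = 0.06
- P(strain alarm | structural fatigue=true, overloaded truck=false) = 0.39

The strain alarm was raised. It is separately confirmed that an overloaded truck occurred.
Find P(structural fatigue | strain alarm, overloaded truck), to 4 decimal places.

Weight on structural fatigue=true, given the evidence: 0.74*0.145 = 0.107300
Denominator P(strain alarm | overloaded truck): 0.63*0.855 + 0.74*0.145 = 0.645950
P(structural fatigue | strain alarm, overloaded truck) = 0.107300/0.645950 ≈ 0.1661

P(structural fatigue | strain alarm, overloaded truck) ≈ 0.1661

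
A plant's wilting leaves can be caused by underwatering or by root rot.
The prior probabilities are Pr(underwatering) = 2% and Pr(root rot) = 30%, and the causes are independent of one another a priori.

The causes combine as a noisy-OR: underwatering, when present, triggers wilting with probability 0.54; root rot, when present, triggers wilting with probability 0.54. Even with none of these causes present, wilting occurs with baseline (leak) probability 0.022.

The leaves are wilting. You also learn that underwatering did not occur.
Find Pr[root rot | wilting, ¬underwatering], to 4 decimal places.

Under noisy-OR, P(wilting | causes) = 1 − (1−0.022)·∏(1−qᵢ) over the active causes.
P(wilting | ¬underwatering) = 0.022×0.7 + 0.55012×0.3 = 0.015400 + 0.165036 = 0.180436
Of this, 0.165036 comes from 0.55012×0.3 (the root rot=true cases).
So P(root rot | wilting, ¬underwatering) = 0.165036/0.180436 ≈ 0.9147.

Pr[root rot | wilting, ¬underwatering] ≈ 0.9147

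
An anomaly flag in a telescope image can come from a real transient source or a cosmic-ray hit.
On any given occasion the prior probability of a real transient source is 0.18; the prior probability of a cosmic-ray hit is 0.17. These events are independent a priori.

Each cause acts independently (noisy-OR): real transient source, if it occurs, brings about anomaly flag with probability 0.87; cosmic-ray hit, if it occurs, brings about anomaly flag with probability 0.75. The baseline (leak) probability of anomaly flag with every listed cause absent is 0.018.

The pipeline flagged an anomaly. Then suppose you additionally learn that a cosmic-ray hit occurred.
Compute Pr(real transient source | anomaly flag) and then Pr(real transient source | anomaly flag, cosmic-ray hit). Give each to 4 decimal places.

Pr(real transient source | anomaly flag) ≈ 0.5767; Pr(real transient source | anomaly flag, cosmic-ray hit) ≈ 0.2198

Under noisy-OR, P(anomaly flag | causes) = 1 − (1−0.018)·∏(1−qᵢ) over the active causes.
Numerator (weight on configurations with real transient source): 0.130328 + 0.029623 = 0.159951
Denominator P(anomaly flag): 0.018×0.82×0.83 + 0.7545×0.82×0.17 + 0.87234×0.18×0.83 + 0.968085×0.18×0.17 = 0.277379
P(real transient source | anomaly flag) = 0.159951/0.277379 ≈ 0.5767

Now condition on the additional information:
P(anomaly flag | cosmic-ray hit) = 0.7545*0.82 + 0.968085*0.18 = 0.618690 + 0.174255 = 0.792945
The real transient source-present share is 0.968085*0.18 = 0.174255.
P(real transient source | anomaly flag, cosmic-ray hit) = 0.174255 / 0.792945 ≈ 0.2198
The drop from 0.5767 to 0.2198 is the explaining-away (discounting) effect.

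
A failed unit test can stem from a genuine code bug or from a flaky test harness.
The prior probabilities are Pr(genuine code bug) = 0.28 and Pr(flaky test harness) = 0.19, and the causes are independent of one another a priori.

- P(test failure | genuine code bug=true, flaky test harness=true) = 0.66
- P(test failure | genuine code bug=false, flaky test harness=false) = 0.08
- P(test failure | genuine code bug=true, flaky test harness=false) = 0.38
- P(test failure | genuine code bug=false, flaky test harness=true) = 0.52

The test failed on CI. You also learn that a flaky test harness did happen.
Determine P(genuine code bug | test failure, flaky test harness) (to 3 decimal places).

P(test failure | flaky test harness) = 0.52*0.72 + 0.66*0.28 = 0.374400 + 0.184800 = 0.559200
Of this, 0.184800 comes from 0.66*0.28 (the genuine code bug=true cases).
Hence the posterior is 0.184800/0.559200 ≈ 0.330.

P(genuine code bug | test failure, flaky test harness) ≈ 0.330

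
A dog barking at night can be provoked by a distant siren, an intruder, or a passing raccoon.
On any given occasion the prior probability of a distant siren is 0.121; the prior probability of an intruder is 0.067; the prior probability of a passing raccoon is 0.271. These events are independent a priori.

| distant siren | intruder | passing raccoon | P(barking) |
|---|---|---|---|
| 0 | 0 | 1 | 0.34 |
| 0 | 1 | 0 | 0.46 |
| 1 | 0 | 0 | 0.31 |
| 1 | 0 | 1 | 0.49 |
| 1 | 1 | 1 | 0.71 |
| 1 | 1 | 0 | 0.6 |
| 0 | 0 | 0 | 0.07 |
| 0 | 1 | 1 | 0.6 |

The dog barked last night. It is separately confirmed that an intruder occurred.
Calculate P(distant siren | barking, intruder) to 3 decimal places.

Enumerate the 4 (distant siren, passing raccoon) configurations and weight by the priors:
  P(barking | intruder) = 0.46×0.879×0.729 + 0.6×0.879×0.271 + 0.6×0.121×0.729 + 0.71×0.121×0.271
        = 0.294764 + 0.142925 + 0.052925 + 0.023282 = 0.513896
The terms with distant siren present sum to 0.076207, so
  P(distant siren | barking, intruder) = 0.076207 / 0.513896 ≈ 0.148

P(distant siren | barking, intruder) ≈ 0.148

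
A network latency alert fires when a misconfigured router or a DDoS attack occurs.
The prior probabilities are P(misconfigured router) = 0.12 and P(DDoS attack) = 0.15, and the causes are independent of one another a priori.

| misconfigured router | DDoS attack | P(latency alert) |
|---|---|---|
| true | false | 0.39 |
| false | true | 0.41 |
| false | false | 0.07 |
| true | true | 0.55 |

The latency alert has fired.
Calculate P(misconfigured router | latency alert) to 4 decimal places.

Numerator (weight on configurations with misconfigured router): 0.039780 + 0.009900 = 0.049680
The normalizing constant is 0.07×0.88×0.85 + 0.41×0.88×0.15 + 0.39×0.12×0.85 + 0.55×0.12×0.15 = 0.156160
P(misconfigured router | latency alert) = 0.049680/0.156160 ≈ 0.3181

P(misconfigured router | latency alert) ≈ 0.3181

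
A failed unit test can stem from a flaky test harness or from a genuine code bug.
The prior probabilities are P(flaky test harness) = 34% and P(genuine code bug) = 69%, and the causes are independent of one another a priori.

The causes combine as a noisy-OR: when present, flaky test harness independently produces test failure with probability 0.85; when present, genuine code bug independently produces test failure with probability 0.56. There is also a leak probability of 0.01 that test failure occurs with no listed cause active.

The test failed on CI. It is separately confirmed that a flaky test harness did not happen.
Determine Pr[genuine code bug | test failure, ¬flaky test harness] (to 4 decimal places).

Pr[genuine code bug | test failure, ¬flaky test harness] ≈ 0.9921

Under noisy-OR, P(test failure | causes) = 1 − (1−0.01)·∏(1−qᵢ) over the active causes.
P(test failure | ¬flaky test harness) = 0.01*0.31 + 0.5644*0.69 = 0.003100 + 0.389436 = 0.392536
Of this, 0.389436 comes from 0.5644*0.69 (the genuine code bug=true cases).
P(genuine code bug | test failure, ¬flaky test harness) = 0.389436 / 0.392536 ≈ 0.9921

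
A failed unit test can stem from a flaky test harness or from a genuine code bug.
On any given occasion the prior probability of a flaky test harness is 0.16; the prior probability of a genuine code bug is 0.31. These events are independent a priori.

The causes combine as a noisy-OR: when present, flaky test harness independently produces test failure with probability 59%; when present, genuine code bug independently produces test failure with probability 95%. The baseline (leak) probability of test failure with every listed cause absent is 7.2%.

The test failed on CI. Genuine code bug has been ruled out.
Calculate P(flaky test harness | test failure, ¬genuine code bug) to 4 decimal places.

P(flaky test harness | test failure, ¬genuine code bug) ≈ 0.6211

Under noisy-OR, P(test failure | causes) = 1 − (1−0.072)·∏(1−qᵢ) over the active causes.
By total probability over both values of flaky test harness:
  P(test failure | ¬genuine code bug) = 0.072*0.84 + 0.61952*0.16
        = 0.060480 + 0.099123 = 0.159603
Configurations with flaky test harness contribute 0.099123, so
  P(flaky test harness | test failure, ¬genuine code bug) = 0.099123 / 0.159603 ≈ 0.6211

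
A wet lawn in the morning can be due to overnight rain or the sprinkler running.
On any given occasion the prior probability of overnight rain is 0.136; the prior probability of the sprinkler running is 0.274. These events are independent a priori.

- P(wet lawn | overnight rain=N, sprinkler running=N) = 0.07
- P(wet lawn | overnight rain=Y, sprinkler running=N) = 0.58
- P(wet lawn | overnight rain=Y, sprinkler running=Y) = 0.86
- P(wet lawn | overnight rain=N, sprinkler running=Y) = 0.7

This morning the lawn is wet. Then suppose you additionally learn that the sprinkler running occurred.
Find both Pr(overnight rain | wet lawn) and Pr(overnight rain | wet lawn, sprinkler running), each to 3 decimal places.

Enumerate the 4 (overnight rain, sprinkler running) configurations and weight by the priors:
  P(wet lawn) = 0.07*0.864*0.726 + 0.7*0.864*0.274 + 0.58*0.136*0.726 + 0.86*0.136*0.274
        = 0.043908 + 0.165715 + 0.057267 + 0.032047 = 0.298937
The terms with overnight rain present sum to 0.089314, so
  P(overnight rain | wet lawn) = 0.089314 / 0.298937 ≈ 0.299

With the extra evidence:
P(wet lawn | sprinkler running) = 0.7·0.864 + 0.86·0.136 = 0.604800 + 0.116960 = 0.721760
Restricting to configurations with overnight rain present: 0.86·0.136 = 0.116960.
So P(overnight rain | wet lawn, sprinkler running) = 0.116960/0.721760 ≈ 0.162.

Pr(overnight rain | wet lawn) ≈ 0.299; Pr(overnight rain | wet lawn, sprinkler running) ≈ 0.162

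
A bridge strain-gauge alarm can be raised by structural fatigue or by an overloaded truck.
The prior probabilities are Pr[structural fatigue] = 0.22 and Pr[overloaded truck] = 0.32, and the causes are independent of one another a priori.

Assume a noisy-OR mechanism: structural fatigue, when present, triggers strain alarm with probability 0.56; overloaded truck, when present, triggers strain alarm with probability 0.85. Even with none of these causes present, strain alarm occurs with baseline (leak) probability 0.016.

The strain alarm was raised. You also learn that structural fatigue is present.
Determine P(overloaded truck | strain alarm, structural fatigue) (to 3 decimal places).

P(overloaded truck | strain alarm, structural fatigue) ≈ 0.437

Under noisy-OR, P(strain alarm | causes) = 1 − (1−0.016)·∏(1−qᵢ) over the active causes.
P(strain alarm | structural fatigue) = 0.56704·0.68 + 0.935056·0.32 = 0.385587 + 0.299218 = 0.684805
The overloaded truck-present share is 0.935056·0.32 = 0.299218.
P(overloaded truck | strain alarm, structural fatigue) = 0.299218 / 0.684805 ≈ 0.437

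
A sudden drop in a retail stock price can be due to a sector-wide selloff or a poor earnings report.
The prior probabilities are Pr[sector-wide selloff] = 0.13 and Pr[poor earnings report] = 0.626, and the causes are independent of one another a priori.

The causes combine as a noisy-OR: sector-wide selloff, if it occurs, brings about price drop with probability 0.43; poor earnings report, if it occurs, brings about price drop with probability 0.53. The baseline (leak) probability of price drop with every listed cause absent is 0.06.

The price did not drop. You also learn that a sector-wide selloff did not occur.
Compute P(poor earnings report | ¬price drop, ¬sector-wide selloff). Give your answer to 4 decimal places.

P(poor earnings report | ¬price drop, ¬sector-wide selloff) ≈ 0.4403

Under noisy-OR, P(price drop | causes) = 1 − (1−0.06)·∏(1−qᵢ) over the active causes.
Weight on poor earnings report=true, given the evidence: 0.4418×0.626 = 0.276567
Denominator P(¬price drop | ¬sector-wide selloff): 0.94×0.374 + 0.4418×0.626 = 0.628127
Posterior = 0.276567 / 0.628127 ≈ 0.4403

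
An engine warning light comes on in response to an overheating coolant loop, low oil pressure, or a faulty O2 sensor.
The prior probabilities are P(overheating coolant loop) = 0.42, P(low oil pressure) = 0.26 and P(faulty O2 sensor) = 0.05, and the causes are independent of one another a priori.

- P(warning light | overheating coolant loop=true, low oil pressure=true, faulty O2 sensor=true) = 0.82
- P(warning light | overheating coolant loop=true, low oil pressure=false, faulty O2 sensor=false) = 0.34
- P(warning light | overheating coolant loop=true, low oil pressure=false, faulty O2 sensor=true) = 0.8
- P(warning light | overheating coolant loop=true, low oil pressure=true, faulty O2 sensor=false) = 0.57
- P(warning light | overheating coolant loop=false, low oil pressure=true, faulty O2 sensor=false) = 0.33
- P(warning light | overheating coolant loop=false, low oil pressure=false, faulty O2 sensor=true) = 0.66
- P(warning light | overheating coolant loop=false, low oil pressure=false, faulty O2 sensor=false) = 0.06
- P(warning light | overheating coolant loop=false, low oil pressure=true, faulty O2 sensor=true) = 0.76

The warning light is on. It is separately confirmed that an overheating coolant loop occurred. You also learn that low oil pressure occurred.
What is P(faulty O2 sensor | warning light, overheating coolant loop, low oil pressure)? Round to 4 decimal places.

P(faulty O2 sensor | warning light, overheating coolant loop, low oil pressure) ≈ 0.0704

P(warning light | overheating coolant loop, low oil pressure) = 0.57·0.95 + 0.82·0.05 = 0.541500 + 0.041000 = 0.582500
Of this, 0.041000 comes from 0.82·0.05 (the faulty O2 sensor=true cases).
Hence the posterior is 0.041000/0.582500 ≈ 0.0704.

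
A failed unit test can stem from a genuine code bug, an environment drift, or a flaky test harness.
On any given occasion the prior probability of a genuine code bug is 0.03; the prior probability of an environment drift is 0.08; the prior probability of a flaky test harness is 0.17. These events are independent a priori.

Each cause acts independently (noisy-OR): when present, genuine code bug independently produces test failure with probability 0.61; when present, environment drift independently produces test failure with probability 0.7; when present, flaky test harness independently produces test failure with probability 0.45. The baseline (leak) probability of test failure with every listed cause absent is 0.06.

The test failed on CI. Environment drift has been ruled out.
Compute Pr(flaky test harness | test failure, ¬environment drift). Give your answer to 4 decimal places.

Under noisy-OR, P(test failure | causes) = 1 − (1−0.06)·∏(1−qᵢ) over the active causes.
Numerator (weight on configurations with flaky test harness): 0.079647 + 0.004072 = 0.083719
Normalizer over all consistent configurations: 0.06*0.97*0.83 + 0.483*0.97*0.17 + 0.6334*0.03*0.83 + 0.79837*0.03*0.17 = 0.147797
P(flaky test harness | test failure, ¬environment drift) = 0.083719/0.147797 ≈ 0.5664

Pr(flaky test harness | test failure, ¬environment drift) ≈ 0.5664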